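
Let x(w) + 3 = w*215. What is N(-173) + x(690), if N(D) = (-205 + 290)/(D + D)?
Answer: 51327977/346 ≈ 1.4835e+5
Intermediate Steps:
x(w) = -3 + 215*w (x(w) = -3 + w*215 = -3 + 215*w)
N(D) = 85/(2*D) (N(D) = 85/((2*D)) = 85*(1/(2*D)) = 85/(2*D))
N(-173) + x(690) = (85/2)/(-173) + (-3 + 215*690) = (85/2)*(-1/173) + (-3 + 148350) = -85/346 + 148347 = 51327977/346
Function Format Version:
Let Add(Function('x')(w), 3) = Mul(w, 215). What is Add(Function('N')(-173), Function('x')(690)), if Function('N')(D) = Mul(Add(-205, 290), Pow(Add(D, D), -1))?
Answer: Rational(51327977, 346) ≈ 1.4835e+5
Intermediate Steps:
Function('x')(w) = Add(-3, Mul(215, w)) (Function('x')(w) = Add(-3, Mul(w, 215)) = Add(-3, Mul(215, w)))
Function('N')(D) = Mul(Rational(85, 2), Pow(D, -1)) (Function('N')(D) = Mul(85, Pow(Mul(2, D), -1)) = Mul(85, Mul(Rational(1, 2), Pow(D, -1))) = Mul(Rational(85, 2), Pow(D, -1)))
Add(Function('N')(-173), Function('x')(690)) = Add(Mul(Rational(85, 2), Pow(-173, -1)), Add(-3, Mul(215, 690))) = Add(Mul(Rational(85, 2), Rational(-1, 173)), Add(-3, 148350)) = Add(Rational(-85, 346), 148347) = Rational(51327977, 346)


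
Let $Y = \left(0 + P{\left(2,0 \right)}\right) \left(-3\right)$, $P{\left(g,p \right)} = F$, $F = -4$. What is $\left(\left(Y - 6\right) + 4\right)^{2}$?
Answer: $100$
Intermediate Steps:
$P{\left(g,p \right)} = -4$
$Y = 12$ ($Y = \left(0 - 4\right) \left(-3\right) = \left(-4\right) \left(-3\right) = 12$)
$\left(\left(Y - 6\right) + 4\right)^{2} = \left(\left(12 - 6\right) + 4\right)^{2} = \left(6 + 4\right)^{2} = 10^{2} = 100$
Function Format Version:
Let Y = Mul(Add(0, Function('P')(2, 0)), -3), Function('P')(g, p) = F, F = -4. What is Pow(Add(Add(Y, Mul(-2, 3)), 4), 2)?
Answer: 100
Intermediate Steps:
Function('P')(g, p) = -4
Y = 12 (Y = Mul(Add(0, -4), -3) = Mul(-4, -3) = 12)
Pow(Add(Add(Y, Mul(-2, 3)), 4), 2) = Pow(Add(Add(12, Mul(-2, 3)), 4), 2) = Pow(Add(Add(12, -6), 4), 2) = Pow(Add(6, 4), 2) = Pow(10, 2) = 100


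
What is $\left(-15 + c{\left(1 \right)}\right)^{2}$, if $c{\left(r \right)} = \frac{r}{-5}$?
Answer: $\frac{5776}{25} \approx 231.04$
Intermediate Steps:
$c{\left(r \right)} = - \frac{r}{5}$ ($c{\left(r \right)} = r \left(- \frac{1}{5}\right) = - \frac{r}{5}$)
$\left(-15 + c{\left(1 \right)}\right)^{2} = \left(-15 - \frac{1}{5}\right)^{2} = \left(- \frac{76}{5}\right)^{2} = \frac{5776}{25}$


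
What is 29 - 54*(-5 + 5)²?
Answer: 29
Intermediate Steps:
29 - 54*(-5 + 5)² = 29 - 54*0² = 29 - 54*0 = 29 + 0 = 29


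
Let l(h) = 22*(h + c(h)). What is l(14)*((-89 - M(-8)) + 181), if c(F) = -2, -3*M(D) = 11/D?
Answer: 24167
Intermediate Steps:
M(D) = -11/(3*D)
l(h) = -44 + 22*h (l(h) = 22*(h - 2) = 22*(-2 + h) = -44 + 22*h)
l(14)*((-89 - M(-8)) + 181) = (-44 + 22*14)*((-89 - (-11)/(3*(-8))) + 181) = (-44 + 308)*((-89 - (-11)*(-1)/(3*8)) + 181) = 264*((-89 - 1*11/24) + 181) = 264*((-89 - 11/24) + 181) = 264*(-2147/24 + 181) = 264*(2197/24) = 24167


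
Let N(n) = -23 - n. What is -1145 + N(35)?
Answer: -1203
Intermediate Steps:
-1145 + N(35) = -1145 + (-23 - 1*35) = -1145 + (-23 - 35) = -1145 - 58 = -1203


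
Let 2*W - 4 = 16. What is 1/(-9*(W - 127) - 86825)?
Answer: -1/85772 ≈ -1.1659e-5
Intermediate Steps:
W = 10 (W = 2 + (1/2)*16 = 2 + 8 = 10)
1/(-9*(W - 127) - 86825) = 1/(-9*(10 - 127) - 86825) = 1/(-9*(-117) - 86825) = 1/(1053 - 86825) = 1/(-85772) = -1/85772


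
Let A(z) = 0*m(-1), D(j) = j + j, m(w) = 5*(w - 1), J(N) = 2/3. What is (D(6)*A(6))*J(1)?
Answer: 0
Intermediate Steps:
J(N) = ⅔ (J(N) = 2*(⅓) = ⅔)
m(w) = -5 + 5*w (m(w) = 5*(-1 + w) = -5 + 5*w)
D(j) = 2*j
A(z) = 0 (A(z) = 0*(-5 + 5*(-1)) = 0*(-5 - 5) = 0*(-10) = 0)
(D(6)*A(6))*J(1) = ((2*6)*0)*(⅔) = (12*0)*(⅔) = 0*(⅔) = 0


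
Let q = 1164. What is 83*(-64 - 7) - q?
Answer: -7057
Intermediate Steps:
83*(-64 - 7) - q = 83*(-64 - 7) - 1*1164 = 83*(-71) - 1164 = -5893 - 1164 = -7057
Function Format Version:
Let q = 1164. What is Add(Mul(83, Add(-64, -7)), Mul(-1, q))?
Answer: -7057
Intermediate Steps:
Add(Mul(83, Add(-64, -7)), Mul(-1, q)) = Add(Mul(83, Add(-64, -7)), Mul(-1, 1164)) = Add(Mul(83, -71), -1164) = Add(-5893, -1164) = -7057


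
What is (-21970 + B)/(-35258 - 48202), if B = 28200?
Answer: -623/8346 ≈ -0.074646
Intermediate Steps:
(-21970 + B)/(-35258 - 48202) = (-21970 + 28200)/(-35258 - 48202) = 6230/(-83460) = 6230*(-1/83460) = -623/8346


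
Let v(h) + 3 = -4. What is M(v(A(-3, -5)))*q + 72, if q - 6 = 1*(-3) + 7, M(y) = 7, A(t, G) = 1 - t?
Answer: 142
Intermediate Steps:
v(h) = -7 (v(h) = -3 - 4 = -7)
q = 10 (q = 6 + (1*(-3) + 7) = 6 + (-3 + 7) = 6 + 4 = 10)
M(v(A(-3, -5)))*q + 72 = 7*10 + 72 = 70 + 72 = 142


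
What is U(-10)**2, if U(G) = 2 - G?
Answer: 144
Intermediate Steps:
U(-10)**2 = (2 - 1*(-10))**2 = (2 + 10)**2 = 12**2 = 144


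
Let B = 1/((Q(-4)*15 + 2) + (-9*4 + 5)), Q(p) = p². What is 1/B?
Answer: 211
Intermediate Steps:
B = 1/211 (B = 1/(((-4)²*15 + 2) + (-9*4 + 5)) = 1/((16*15 + 2) + (-36 + 5)) = 1/((240 + 2) - 31) = 1/(242 - 31) = 1/211 ≈ 0.0047393)
1/B = 1/(1/211) = 211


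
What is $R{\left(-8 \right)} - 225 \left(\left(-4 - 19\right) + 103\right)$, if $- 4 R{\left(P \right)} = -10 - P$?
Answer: $- \frac{35999}{2} \approx -18000.0$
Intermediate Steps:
$R{\left(P \right)} = \frac{5}{2} + \frac{P}{4}$ ($R{\left(P \right)} = - \frac{-10 - P}{4} = \frac{5}{2} + \frac{P}{4}$)
$R{\left(-8 \right)} - 225 \left(\left(-4 - 19\right) + 103\right) = \left(\frac{5}{2} + \frac{1}{4} \left(-8\right)\right) - 225 \left(\left(-4 - 19\right) + 103\right) = \left(\frac{5}{2} - 2\right) - 225 \left(-23 + 103\right) = \frac{1}{2} - 18000 = - \frac{35999}{2}$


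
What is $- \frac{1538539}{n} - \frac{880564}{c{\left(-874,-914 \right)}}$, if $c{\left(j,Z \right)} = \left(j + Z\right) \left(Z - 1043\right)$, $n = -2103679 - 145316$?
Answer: $\frac{283595199862}{655791199035} \approx 0.43245$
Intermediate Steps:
$n = -2248995$
$c{\left(j,Z \right)} = \left(-1043 + Z\right) \left(Z + j\right)$ ($c{\left(j,Z \right)} = \left(Z + j\right) \left(-1043 + Z\right) = \left(-1043 + Z\right) \left(Z + j\right)$)
$- \frac{1538539}{n} - \frac{880564}{c{\left(-874,-914 \right)}} = - \frac{1538539}{-2248995} - \frac{880564}{\left(-914\right)^{2} - -953302 - -911582 - -798836} = \left(-1538539\right) \left(- \frac{1}{2248995}\right) - \frac{880564}{835396 + 953302 + 911582 + 798836} = \frac{1538539}{2248995} - \frac{880564}{3499116} = \frac{1538539}{2248995} - \frac{220141}{874779} = \frac{283595199862}{655791199035}$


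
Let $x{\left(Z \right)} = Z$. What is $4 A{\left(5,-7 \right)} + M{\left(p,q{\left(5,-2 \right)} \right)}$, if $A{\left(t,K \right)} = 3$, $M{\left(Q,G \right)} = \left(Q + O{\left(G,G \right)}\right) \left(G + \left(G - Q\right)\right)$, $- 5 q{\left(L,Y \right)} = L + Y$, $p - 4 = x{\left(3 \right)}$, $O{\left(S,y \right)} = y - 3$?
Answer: $- \frac{397}{25} \approx -15.88$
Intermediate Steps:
$O{\left(S,y \right)} = -3 + y$
$p = 7$ ($p = 4 + 3 = 7$)
$q{\left(L,Y \right)} = - \frac{L}{5} - \frac{Y}{5}$ ($q{\left(L,Y \right)} = - \frac{L + Y}{5} = - \frac{L}{5} - \frac{Y}{5}$)
$M{\left(Q,G \right)} = \left(- Q + 2 G\right) \left(-3 + G + Q\right)$ ($M{\left(Q,G \right)} = \left(Q + \left(-3 + G\right)\right) \left(G + \left(G - Q\right)\right) = \left(-3 + G + Q\right) \left(- Q + 2 G\right) = \left(- Q + 2 G\right) \left(-3 + G + Q\right)$)
$4 A{\left(5,-7 \right)} + M{\left(p,q{\left(5,-2 \right)} \right)} = 4 \cdot 3 + \left(- 7^{2} - 6 \left(\left(- \frac{1}{5}\right) 5 - - \frac{2}{5}\right) + 2 \left(\left(- \frac{1}{5}\right) 5 - - \frac{2}{5}\right)^{2} + 3 \cdot 7 + \left(\left(- \frac{1}{5}\right) 5 - - \frac{2}{5}\right) 7\right) = 12 + \left(\left(-1\right) 49 - 6 \left(-1 + \frac{2}{5}\right) + 2 \left(-1 + \frac{2}{5}\right)^{2} + 21 + \left(-1 + \frac{2}{5}\right) 7\right) = 12 - \left(\frac{143}{5} - \frac{18}{25}\right) = 12 + \left(-49 + \frac{18}{5} + 2 \cdot \frac{9}{25} + 21 - \frac{21}{5}\right) = 12 + \left(-49 + \frac{18}{5} + \frac{18}{25} + 21 - \frac{21}{5}\right) = 12 - \frac{697}{25} = - \frac{397}{25}$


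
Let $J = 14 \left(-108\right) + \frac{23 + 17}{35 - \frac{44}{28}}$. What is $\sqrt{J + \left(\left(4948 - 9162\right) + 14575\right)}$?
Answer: $\frac{\sqrt{13461149}}{39} \approx 94.075$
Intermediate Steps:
$J = - \frac{176764}{117}$ ($J = -1512 + \frac{40}{35 - \frac{11}{7}} = -1512 + \frac{40}{\frac{234}{7}} = -1512 + 40 \cdot \frac{7}{234} = -1512 + \frac{140}{117} = - \frac{176764}{117} \approx -1510.8$)
$\sqrt{J + \left(\left(4948 - 9162\right) + 14575\right)} = \sqrt{- \frac{176764}{117} + \left(\left(4948 - 9162\right) + 14575\right)} = \sqrt{- \frac{176764}{117} + \left(-4214 + 14575\right)} = \sqrt{- \frac{176764}{117} + 10361} = \sqrt{\frac{1035473}{117}} = \frac{\sqrt{13461149}}{39}$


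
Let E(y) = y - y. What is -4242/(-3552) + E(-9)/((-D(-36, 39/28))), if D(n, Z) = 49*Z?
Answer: 707/592 ≈ 1.1943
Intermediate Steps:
E(y) = 0
-4242/(-3552) + E(-9)/((-D(-36, 39/28))) = -4242/(-3552) + 0/((-49*39/28)) = -4242*(-1/3552) + 0/((-49*39*(1/28))) = 707/592 + 0/((-49*39/28)) = 707/592 + 0/((-1*273/4)) = 707/592 + 0/(-273/4) = 707/592 + 0*(-4/273) = 707/592 + 0 = 707/592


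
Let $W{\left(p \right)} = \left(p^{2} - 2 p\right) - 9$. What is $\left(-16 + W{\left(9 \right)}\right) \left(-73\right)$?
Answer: $-2774$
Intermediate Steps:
$W{\left(p \right)} = -9 + p^{2} - 2 p$
$\left(-16 + W{\left(9 \right)}\right) \left(-73\right) = \left(-16 - \left(27 - 81\right)\right) \left(-73\right) = \left(-16 - -54\right) \left(-73\right) = \left(-16 + 54\right) \left(-73\right) = 38 \left(-73\right) = -2774$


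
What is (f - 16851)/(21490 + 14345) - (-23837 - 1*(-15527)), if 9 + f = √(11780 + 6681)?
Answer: 19851466/2389 + √18461/35835 ≈ 8309.5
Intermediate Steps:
f = -9 + √18461 (f = -9 + √(11780 + 6681) = -9 + √18461 ≈ 126.87)
(f - 16851)/(21490 + 14345) - (-23837 - 1*(-15527)) = ((-9 + √18461) - 16851)/(21490 + 14345) - (-23837 - 1*(-15527)) = (-16860 + √18461)/35835 - (-23837 + 15527) = (-16860 + √18461)*(1/35835) - 1*(-8310) = (-1124/2389 + √18461/35835) + 8310 = 19851466/2389 + √18461/35835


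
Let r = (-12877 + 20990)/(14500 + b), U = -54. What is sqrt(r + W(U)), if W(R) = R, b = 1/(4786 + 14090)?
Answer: I*sqrt(4003375414125099066)/273702001 ≈ 7.3103*I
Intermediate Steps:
b = 1/18876 ≈ 5.2977e-5
r = 153140988/273702001 (r = (-12877 + 20990)/(14500 + 1/18876) = 8113/(273702001/18876) = 8113*(18876/273702001) = 153140988/273702001 ≈ 0.55952)
sqrt(r + W(U)) = sqrt(153140988/273702001 - 54) = sqrt(-14626767066/273702001) = I*sqrt(4003375414125099066)/273702001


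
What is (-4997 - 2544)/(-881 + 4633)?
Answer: -7541/3752 ≈ -2.0099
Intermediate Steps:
(-4997 - 2544)/(-881 + 4633) = -7541/3752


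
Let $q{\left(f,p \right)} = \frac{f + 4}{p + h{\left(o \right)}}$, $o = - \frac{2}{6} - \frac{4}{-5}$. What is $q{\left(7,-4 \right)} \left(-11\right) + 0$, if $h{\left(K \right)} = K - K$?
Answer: $\frac{121}{4} \approx 30.25$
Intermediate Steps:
$o = \frac{7}{15}$ ($o = \left(-2\right) \frac{1}{6} - - \frac{4}{5} = - \frac{1}{3} + \frac{4}{5} = \frac{7}{15} \approx 0.46667$)
$h{\left(K \right)} = 0$
$q{\left(f,p \right)} = \frac{4 + f}{p}$ ($q{\left(f,p \right)} = \frac{f + 4}{p + 0} = \frac{4 + f}{p}$)
$q{\left(7,-4 \right)} \left(-11\right) + 0 = \frac{4 + 7}{-4} \left(-11\right) + 0 = \left(- \frac{1}{4}\right) 11 \left(-11\right) + 0 = \left(- \frac{11}{4}\right) \left(-11\right) + 0 = \frac{121}{4} + 0 = \frac{121}{4}$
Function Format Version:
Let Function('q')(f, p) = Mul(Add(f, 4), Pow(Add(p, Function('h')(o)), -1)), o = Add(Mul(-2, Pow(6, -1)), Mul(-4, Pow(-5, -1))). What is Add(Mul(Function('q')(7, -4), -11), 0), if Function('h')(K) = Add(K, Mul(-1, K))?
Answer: Rational(121, 4) ≈ 30.250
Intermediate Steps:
o = Rational(7, 15) (o = Add(Mul(-2, Rational(1, 6)), Mul(-4, Rational(-1, 5))) = Add(Rational(-1, 3), Rational(4, 5)) = Rational(7, 15) ≈ 0.46667)
Function('h')(K) = 0
Function('q')(f, p) = Mul(Pow(p, -1), Add(4, f)) (Function('q')(f, p) = Mul(Add(f, 4), Pow(Add(p, 0), -1)) = Mul(Add(4, f), Pow(p, -1)) = Mul(Pow(p, -1), Add(4, f)))
Add(Mul(Function('q')(7, -4), -11), 0) = Add(Mul(Mul(Pow(-4, -1), Add(4, 7)), -11), 0) = Add(Mul(Mul(Rational(-1, 4), 11), -11), 0) = Add(Mul(Rational(-11, 4), -11), 0) = Add(Rational(121, 4), 0) = Rational(121, 4)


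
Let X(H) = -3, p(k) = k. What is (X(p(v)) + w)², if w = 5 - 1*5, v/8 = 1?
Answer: 9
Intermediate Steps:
v = 8 (v = 8*1 = 8)
w = 0 (w = 5 - 5 = 0)
(X(p(v)) + w)² = (-3 + 0)² = (-3)² = 9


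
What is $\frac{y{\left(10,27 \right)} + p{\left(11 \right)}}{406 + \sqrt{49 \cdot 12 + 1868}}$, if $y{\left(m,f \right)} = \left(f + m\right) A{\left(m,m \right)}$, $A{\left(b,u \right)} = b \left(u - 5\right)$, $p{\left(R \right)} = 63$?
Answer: $\frac{388339}{81190} - \frac{1913 \sqrt{614}}{81190} \approx 4.1992$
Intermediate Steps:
$A{\left(b,u \right)} = b \left(-5 + u\right)$
$y{\left(m,f \right)} = m \left(-5 + m\right) \left(f + m\right)$ ($y{\left(m,f \right)} = \left(f + m\right) m \left(-5 + m\right) = m \left(-5 + m\right) \left(f + m\right)$)
$\frac{y{\left(10,27 \right)} + p{\left(11 \right)}}{406 + \sqrt{49 \cdot 12 + 1868}} = \frac{10 \left(-5 + 10\right) \left(27 + 10\right) + 63}{406 + \sqrt{49 \cdot 12 + 1868}} = \frac{10 \cdot 5 \cdot 37 + 63}{406 + \sqrt{588 + 1868}} = \frac{1850 + 63}{406 + \sqrt{2456}} = \frac{1913}{406 + 2 \sqrt{614}}$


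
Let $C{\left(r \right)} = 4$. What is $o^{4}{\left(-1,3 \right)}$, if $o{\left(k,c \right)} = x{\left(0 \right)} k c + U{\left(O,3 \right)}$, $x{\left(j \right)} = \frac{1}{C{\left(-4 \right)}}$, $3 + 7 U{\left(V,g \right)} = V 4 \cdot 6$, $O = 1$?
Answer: $\frac{6561}{256} \approx 25.629$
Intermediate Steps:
$U{\left(V,g \right)} = - \frac{3}{7} + \frac{24 V}{7}$ ($U{\left(V,g \right)} = - \frac{3}{7} + \frac{V 4 \cdot 6}{7} = - \frac{3}{7} + \frac{4 V 6}{7} = - \frac{3}{7} + \frac{24 V}{7}$)
$x{\left(j \right)} = \frac{1}{4}$
$o{\left(k,c \right)} = 3 + \frac{c k}{4}$ ($o{\left(k,c \right)} = \frac{k}{4} c + \left(- \frac{3}{7} + \frac{24}{7} \cdot 1\right) = \frac{c k}{4} + \left(- \frac{3}{7} + \frac{24}{7}\right) = \frac{c k}{4} + 3 = 3 + \frac{c k}{4}$)
$o^{4}{\left(-1,3 \right)} = \left(3 + \frac{1}{4} \cdot 3 \left(-1\right)\right)^{4} = \left(3 - \frac{3}{4}\right)^{4} = \left(\frac{9}{4}\right)^{4} = \frac{6561}{256}$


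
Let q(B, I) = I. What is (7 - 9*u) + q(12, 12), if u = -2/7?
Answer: 151/7 ≈ 21.571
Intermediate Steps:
u = -2/7 (u = -2*⅐ = -2/7 ≈ -0.28571)
(7 - 9*u) + q(12, 12) = (7 - 9*(-2/7)) + 12 = (7 + 18/7) + 12 = 67/7 + 12 = 151/7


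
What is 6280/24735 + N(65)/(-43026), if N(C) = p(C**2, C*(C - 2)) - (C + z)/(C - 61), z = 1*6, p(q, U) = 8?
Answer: 72118519/283799496 ≈ 0.25412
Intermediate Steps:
z = 6
N(C) = 8 - (6 + C)/(-61 + C) (N(C) = 8 - (C + 6)/(C - 61) = 8 - (6 + C)/(-61 + C))
6280/24735 + N(65)/(-43026) = 6280/24735 + ((-494 + 7*65)/(-61 + 65))/(-43026) = 6280*(1/24735) + ((-494 + 455)/4)*(-1/43026) = 1256/4947 + ((1/4)*(-39))*(-1/43026) = 1256/4947 - 39/4*(-1/43026) = 1256/4947 + 13/57368 = 72118519/283799496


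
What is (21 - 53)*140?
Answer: -4480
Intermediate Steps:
(21 - 53)*140 = -32*140 = -4480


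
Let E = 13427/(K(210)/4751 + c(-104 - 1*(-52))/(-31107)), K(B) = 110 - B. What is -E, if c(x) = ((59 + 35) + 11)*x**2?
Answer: 661455898813/450671540 ≈ 1467.7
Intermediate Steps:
c(x) = 105*x**2 (c(x) = (94 + 11)*x**2 = 105*x**2)
E = -661455898813/450671540 (E = 13427/((110 - 1*210)/4751 + (105*(-104 - 1*(-52))**2)/(-31107)) = 13427/((110 - 210)*(1/4751) + (105*(-104 + 52)**2)*(-1/31107)) = 13427/(-100*1/4751 + (105*(-52)**2)*(-1/31107)) = 13427/(-100/4751 + (105*2704)*(-1/31107)) = 13427/(-100/4751 + 283920*(-1/31107)) = 13427/(-100/4751 - 94640/10369) = 13427/(-450671540/49263119) = 13427*(-49263119/450671540) = -661455898813/450671540 ≈ -1467.7)
-E = -1*(-661455898813/450671540) = 661455898813/450671540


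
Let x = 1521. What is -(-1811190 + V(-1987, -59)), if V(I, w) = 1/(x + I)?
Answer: 844014541/466 ≈ 1.8112e+6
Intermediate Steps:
V(I, w) = 1/(1521 + I)
-(-1811190 + V(-1987, -59)) = -(-1811190 + 1/(1521 - 1987)) = -(-1811190 + 1/(-466)) = -(-1811190 - 1/466) = -1*(-844014541/466) = 844014541/466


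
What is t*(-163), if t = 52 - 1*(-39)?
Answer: -14833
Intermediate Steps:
t = 91 (t = 52 + 39 = 91)
t*(-163) = 91*(-163) = -14833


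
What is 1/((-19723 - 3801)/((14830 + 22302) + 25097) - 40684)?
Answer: -62229/2531748160 ≈ -2.4579e-5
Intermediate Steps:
1/((-19723 - 3801)/((14830 + 22302) + 25097) - 40684) = 1/(-23524/(37132 + 25097) - 40684) = 1/(-23524/62229 - 40684) = 1/(-2531748160/62229) = -62229/2531748160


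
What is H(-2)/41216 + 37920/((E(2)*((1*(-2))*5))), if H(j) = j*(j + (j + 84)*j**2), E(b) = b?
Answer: -19536547/10304 ≈ -1896.0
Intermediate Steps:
H(j) = j*(j + j**2*(84 + j)) (H(j) = j*(j + (84 + j)*j**2) = j*(j + j**2*(84 + j)))
H(-2)/41216 + 37920/((E(2)*((1*(-2))*5))) = ((-2)**2*(1 + (-2)**2 + 84*(-2)))/41216 + 37920/((2*((1*(-2))*5))) = (4*(1 + 4 - 168))*(1/41216) + 37920/((2*(-2*5))) = (4*(-163))*(1/41216) + 37920/((2*(-10))) = -652*1/41216 + 37920/(-20) = -163/10304 + 37920*(-1/20) = -163/10304 - 1896 = -19536547/10304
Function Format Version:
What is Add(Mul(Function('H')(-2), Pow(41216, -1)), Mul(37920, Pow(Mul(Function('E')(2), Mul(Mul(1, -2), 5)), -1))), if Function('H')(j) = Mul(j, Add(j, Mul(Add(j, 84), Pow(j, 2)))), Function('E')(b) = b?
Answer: Rational(-19536547, 10304) ≈ -1896.0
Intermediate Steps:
Function('H')(j) = Mul(j, Add(j, Mul(Pow(j, 2), Add(84, j)))) (Function('H')(j) = Mul(j, Add(j, Mul(Add(84, j), Pow(j, 2)))) = Mul(j, Add(j, Mul(Pow(j, 2), Add(84, j)))))
Add(Mul(Function('H')(-2), Pow(41216, -1)), Mul(37920, Pow(Mul(Function('E')(2), Mul(Mul(1, -2), 5)), -1))) = Add(Mul(Mul(Pow(-2, 2), Add(1, Pow(-2, 2), Mul(84, -2))), Pow(41216, -1)), Mul(37920, Pow(Mul(2, Mul(Mul(1, -2), 5)), -1))) = Add(Mul(Mul(4, Add(1, 4, -168)), Rational(1, 41216)), Mul(37920, Pow(Mul(2, Mul(-2, 5)), -1))) = Add(Mul(Mul(4, -163), Rational(1, 41216)), Mul(37920, Pow(Mul(2, -10), -1))) = Add(Mul(-652, Rational(1, 41216)), Mul(37920, Pow(-20, -1))) = Add(Rational(-163, 10304), Mul(37920, Rational(-1, 20))) = Add(Rational(-163, 10304), -1896) = Rational(-19536547, 10304)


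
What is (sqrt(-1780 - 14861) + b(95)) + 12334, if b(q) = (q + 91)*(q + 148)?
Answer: 57532 + 129*I ≈ 57532.0 + 129.0*I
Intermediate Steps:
b(q) = (91 + q)*(148 + q)
(sqrt(-1780 - 14861) + b(95)) + 12334 = (sqrt(-1780 - 14861) + (13468 + 95**2 + 239*95)) + 12334 = (sqrt(-16641) + (13468 + 9025 + 22705)) + 12334 = (129*I + 45198) + 12334 = (45198 + 129*I) + 12334 = 57532 + 129*I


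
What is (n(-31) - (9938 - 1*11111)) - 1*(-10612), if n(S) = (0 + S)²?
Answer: 12746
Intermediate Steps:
n(S) = S²
(n(-31) - (9938 - 1*11111)) - 1*(-10612) = ((-31)² - (9938 - 1*11111)) - 1*(-10612) = (961 - (9938 - 11111)) + 10612 = (961 - 1*(-1173)) + 10612 = (961 + 1173) + 10612 = 2134 + 10612 = 12746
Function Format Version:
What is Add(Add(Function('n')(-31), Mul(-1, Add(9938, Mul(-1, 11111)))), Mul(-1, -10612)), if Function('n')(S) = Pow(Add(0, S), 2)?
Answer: 12746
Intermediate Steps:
Function('n')(S) = Pow(S, 2)
Add(Add(Function('n')(-31), Mul(-1, Add(9938, Mul(-1, 11111)))), Mul(-1, -10612)) = Add(Add(Pow(-31, 2), Mul(-1, Add(9938, Mul(-1, 11111)))), Mul(-1, -10612)) = Add(Add(961, Mul(-1, Add(9938, -11111))), 10612) = Add(Add(961, Mul(-1, -1173)), 10612) = Add(Add(961, 1173), 10612) = Add(2134, 10612) = 12746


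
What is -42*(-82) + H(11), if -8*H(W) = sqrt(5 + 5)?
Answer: 3444 - sqrt(10)/8 ≈ 3443.6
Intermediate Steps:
H(W) = -sqrt(10)/8 (H(W) = -sqrt(5 + 5)/8 = -sqrt(10)/8)
-42*(-82) + H(11) = -42*(-82) - sqrt(10)/8 = 3444 - sqrt(10)/8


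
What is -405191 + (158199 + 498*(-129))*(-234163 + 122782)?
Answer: -10465429808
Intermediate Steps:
-405191 + (158199 + 498*(-129))*(-234163 + 122782) = -405191 + (158199 - 64242)*(-111381) = -405191 + 93957*(-111381) = -405191 - 10465024617 = -10465429808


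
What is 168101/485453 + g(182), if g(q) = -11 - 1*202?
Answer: -103233388/485453 ≈ -212.65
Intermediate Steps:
g(q) = -213 (g(q) = -11 - 202 = -213)
168101/485453 + g(182) = 168101/485453 - 213 = -103233388/485453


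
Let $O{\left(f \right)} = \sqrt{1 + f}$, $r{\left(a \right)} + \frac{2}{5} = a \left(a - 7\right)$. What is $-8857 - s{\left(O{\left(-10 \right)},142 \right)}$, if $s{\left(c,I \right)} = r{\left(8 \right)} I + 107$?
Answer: $- \frac{50216}{5} \approx -10043.0$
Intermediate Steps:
$r{\left(a \right)} = - \frac{2}{5} + a \left(-7 + a\right)$ ($r{\left(a \right)} = - \frac{2}{5} + a \left(a - 7\right) = - \frac{2}{5} + a \left(-7 + a\right)$)
$s{\left(c,I \right)} = 107 + \frac{38 I}{5}$ ($s{\left(c,I \right)} = \left(- \frac{2}{5} + 8^{2} - 56\right) I + 107 = \left(- \frac{2}{5} + 64 - 56\right) I + 107 = \frac{38 I}{5} + 107 = 107 + \frac{38 I}{5}$)
$-8857 - s{\left(O{\left(-10 \right)},142 \right)} = -8857 - \left(107 + \frac{38}{5} \cdot 142\right) = -8857 - \left(107 + \frac{5396}{5}\right) = -8857 - \frac{5931}{5} = - \frac{50216}{5}$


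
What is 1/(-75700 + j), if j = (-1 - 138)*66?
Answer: -1/84874 ≈ -1.1782e-5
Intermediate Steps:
j = -9174 (j = -139*66 = -9174)
1/(-75700 + j) = 1/(-75700 - 9174) = 1/(-84874) = -1/84874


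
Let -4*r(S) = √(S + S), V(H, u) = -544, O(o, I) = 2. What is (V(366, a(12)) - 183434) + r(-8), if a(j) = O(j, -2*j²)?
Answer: -183978 - I ≈ -1.8398e+5 - 1.0*I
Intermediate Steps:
a(j) = 2
r(S) = -√2*√S/4 (r(S) = -√(S + S)/4 = -√2*√S/4)
(V(366, a(12)) - 183434) + r(-8) = (-544 - 183434) - √2*√(-8)/4 = -183978 - √2*2*I*√2/4 = -183978 - I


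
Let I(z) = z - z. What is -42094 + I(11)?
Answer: -42094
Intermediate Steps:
I(z) = 0
-42094 + I(11) = -42094 + 0 = -42094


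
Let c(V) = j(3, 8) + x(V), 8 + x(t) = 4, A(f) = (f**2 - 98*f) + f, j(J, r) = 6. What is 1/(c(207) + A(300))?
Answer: 1/60902 ≈ 1.6420e-5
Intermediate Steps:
A(f) = f**2 - 97*f
x(t) = -4 (x(t) = -8 + 4 = -4)
c(V) = 2 (c(V) = 6 - 4 = 2)
1/(c(207) + A(300)) = 1/(2 + 300*(-97 + 300)) = 1/(2 + 300*203) = 1/(2 + 60900) = 1/60902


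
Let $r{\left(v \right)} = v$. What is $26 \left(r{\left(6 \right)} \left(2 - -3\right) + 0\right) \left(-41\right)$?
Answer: $-31980$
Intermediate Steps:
$26 \left(r{\left(6 \right)} \left(2 - -3\right) + 0\right) \left(-41\right) = 26 \left(6 \left(2 - -3\right) + 0\right) \left(-41\right) = 26 \left(6 \left(2 + 3\right) + 0\right) \left(-41\right) = 26 \left(6 \cdot 5 + 0\right) \left(-41\right) = 26 \left(30 + 0\right) \left(-41\right) = 26 \cdot 30 \left(-41\right) = 780 \left(-41\right) = -31980$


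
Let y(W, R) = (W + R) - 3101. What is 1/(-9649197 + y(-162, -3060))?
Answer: -1/9655520 ≈ -1.0357e-7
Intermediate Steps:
y(W, R) = -3101 + R + W (y(W, R) = (R + W) - 3101 = -3101 + R + W)
1/(-9649197 + y(-162, -3060)) = 1/(-9649197 + (-3101 - 3060 - 162)) = 1/(-9649197 - 6323) = 1/(-9655520) = -1/9655520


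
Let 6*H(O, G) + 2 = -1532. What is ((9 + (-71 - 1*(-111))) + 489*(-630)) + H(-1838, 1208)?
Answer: -924830/3 ≈ -3.0828e+5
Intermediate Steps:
H(O, G) = -767/3 (H(O, G) = -1/3 + (1/6)*(-1532) = -1/3 - 766/3 = -767/3)
((9 + (-71 - 1*(-111))) + 489*(-630)) + H(-1838, 1208) = ((9 + (-71 - 1*(-111))) + 489*(-630)) - 767/3 = ((9 + (-71 + 111)) - 308070) - 767/3 = ((9 + 40) - 308070) - 767/3 = (49 - 308070) - 767/3 = -308021 - 767/3 = -924830/3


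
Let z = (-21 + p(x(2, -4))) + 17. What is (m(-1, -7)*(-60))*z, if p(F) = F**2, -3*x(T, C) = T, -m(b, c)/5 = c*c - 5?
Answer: -140800/3 ≈ -46933.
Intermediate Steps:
m(b, c) = 25 - 5*c**2 (m(b, c) = -5*(c*c - 5) = -5*(c**2 - 5) = -5*(-5 + c**2) = 25 - 5*c**2)
x(T, C) = -T/3
z = -32/9 (z = (-21 + (-1/3*2)**2) + 17 = (-21 + (-2/3)**2) + 17 = (-21 + 4/9) + 17 = -185/9 + 17 = -32/9 ≈ -3.5556)
(m(-1, -7)*(-60))*z = ((25 - 5*(-7)**2)*(-60))*(-32/9) = ((25 - 5*49)*(-60))*(-32/9) = ((25 - 245)*(-60))*(-32/9) = -220*(-60)*(-32/9) = 13200*(-32/9) = -140800/3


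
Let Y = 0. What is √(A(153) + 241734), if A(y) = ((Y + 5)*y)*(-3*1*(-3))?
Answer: √248619 ≈ 498.62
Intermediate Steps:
A(y) = 45*y (A(y) = ((0 + 5)*y)*(-3*1*(-3)) = (5*y)*(-3*(-3)) = (5*y)*9 = 45*y)
√(A(153) + 241734) = √(45*153 + 241734) = √(6885 + 241734) = √248619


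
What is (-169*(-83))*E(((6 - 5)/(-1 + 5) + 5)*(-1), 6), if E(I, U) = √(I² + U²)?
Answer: 42081*√113/4 ≈ 1.1183e+5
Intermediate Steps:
(-169*(-83))*E(((6 - 5)/(-1 + 5) + 5)*(-1), 6) = (-169*(-83))*√((((6 - 5)/(-1 + 5) + 5)*(-1))² + 6²) = 14027*√(((1/4 + 5)*(-1))² + 36) = 14027*√(((1*(¼) + 5)*(-1))² + 36) = 14027*√(((¼ + 5)*(-1))² + 36) = 14027*√(((21/4)*(-1))² + 36) = 14027*√((-21/4)² + 36) = 14027*√(441/16 + 36) = 14027*√(1017/16) = 14027*(3*√113/4) = 42081*√113/4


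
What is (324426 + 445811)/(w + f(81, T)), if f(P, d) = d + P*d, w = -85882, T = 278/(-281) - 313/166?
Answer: -17964237551/2008524027 ≈ -8.9440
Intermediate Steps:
T = -134101/46646 (T = 278*(-1/281) - 313*1/166 = -278/281 - 313/166 = -134101/46646 ≈ -2.8749)
(324426 + 445811)/(w + f(81, T)) = (324426 + 445811)/(-85882 - 134101*(1 + 81)/46646) = 770237/(-85882 - 134101/46646*82) = 770237/(-85882 - 5498141/23323) = 770237/(-2008524027/23323) = 770237*(-23323/2008524027) = -17964237551/2008524027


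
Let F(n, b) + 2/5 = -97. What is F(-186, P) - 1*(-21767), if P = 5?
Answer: 108348/5 ≈ 21670.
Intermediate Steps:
F(n, b) = -487/5 (F(n, b) = -⅖ - 97 = -487/5)
F(-186, P) - 1*(-21767) = -487/5 - 1*(-21767) = -487/5 + 21767 = 108348/5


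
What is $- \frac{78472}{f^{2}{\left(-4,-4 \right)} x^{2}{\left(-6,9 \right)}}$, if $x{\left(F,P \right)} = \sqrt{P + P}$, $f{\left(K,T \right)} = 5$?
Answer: $- \frac{39236}{225} \approx -174.38$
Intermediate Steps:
$x{\left(F,P \right)} = \sqrt{2} \sqrt{P}$ ($x{\left(F,P \right)} = \sqrt{2 P} = \sqrt{2} \sqrt{P}$)
$- \frac{78472}{f^{2}{\left(-4,-4 \right)} x^{2}{\left(-6,9 \right)}} = - \frac{78472}{5^{2} \left(\sqrt{2} \sqrt{9}\right)^{2}} = - \frac{78472}{25 \left(\sqrt{2} \cdot 3\right)^{2}} = - \frac{78472}{25 \left(3 \sqrt{2}\right)^{2}} = - \frac{78472}{25 \cdot 18} = - \frac{78472}{450} = \left(-78472\right) \frac{1}{450} = - \frac{39236}{225}$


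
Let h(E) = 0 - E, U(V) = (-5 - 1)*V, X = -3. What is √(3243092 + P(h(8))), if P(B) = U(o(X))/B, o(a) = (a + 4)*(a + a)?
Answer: 5*√518894/2 ≈ 1800.9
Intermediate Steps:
o(a) = 2*a*(4 + a) (o(a) = (4 + a)*(2*a) = 2*a*(4 + a))
U(V) = -6*V
h(E) = -E
P(B) = 36/B (P(B) = (-12*(-3)*(4 - 3))/B = (-12*(-3))/B = (-6*(-6))/B = 36/B)
√(3243092 + P(h(8))) = √(3243092 + 36/((-1*8))) = √(3243092 + 36/(-8)) = √(3243092 + 36*(-⅛)) = √(3243092 - 9/2) = √(6486175/2) = 5*√518894/2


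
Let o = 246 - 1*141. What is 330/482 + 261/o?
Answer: 26742/8435 ≈ 3.1704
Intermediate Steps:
o = 105 (o = 246 - 141 = 105)
330/482 + 261/o = 330/482 + 261/105 = 330*(1/482) + 261*(1/105) = 165/241 + 87/35 = 26742/8435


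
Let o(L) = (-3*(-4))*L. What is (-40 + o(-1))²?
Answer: 2704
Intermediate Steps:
o(L) = 12*L
(-40 + o(-1))² = (-40 + 12*(-1))² = (-40 - 12)² = (-52)² = 2704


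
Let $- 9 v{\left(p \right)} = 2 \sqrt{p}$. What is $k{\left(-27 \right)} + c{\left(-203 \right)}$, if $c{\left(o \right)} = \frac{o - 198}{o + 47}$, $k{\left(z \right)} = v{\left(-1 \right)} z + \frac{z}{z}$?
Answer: $\frac{557}{156} + 6 i \approx 3.5705 + 6.0 i$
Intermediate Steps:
$v{\left(p \right)} = - \frac{2 \sqrt{p}}{9}$
$k{\left(z \right)} = 1 - \frac{2 i z}{9}$ ($k{\left(z \right)} = - \frac{2 \sqrt{-1}}{9} z + \frac{z}{z} = - \frac{2 i}{9} z + 1 = - \frac{2 i z}{9} + 1 = 1 - \frac{2 i z}{9}$)
$c{\left(o \right)} = \frac{-198 + o}{47 + o}$
$k{\left(-27 \right)} + c{\left(-203 \right)} = \left(1 - \frac{2}{9} i \left(-27\right)\right) + \frac{-198 - 203}{47 - 203} = \left(1 + 6 i\right) + \frac{1}{-156} \left(-401\right) = \left(1 + 6 i\right) - - \frac{401}{156} = \left(1 + 6 i\right) + \frac{401}{156} = \frac{557}{156} + 6 i$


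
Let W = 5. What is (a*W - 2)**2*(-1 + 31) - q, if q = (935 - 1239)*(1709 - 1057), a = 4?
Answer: 207928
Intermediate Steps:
q = -198208 (q = -304*652 = -198208)
(a*W - 2)**2*(-1 + 31) - q = (4*5 - 2)**2*(-1 + 31) - 1*(-198208) = (20 - 2)**2*30 + 198208 = 18**2*30 + 198208 = 324*30 + 198208 = 9720 + 198208 = 207928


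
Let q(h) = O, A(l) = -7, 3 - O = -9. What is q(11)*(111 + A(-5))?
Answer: 1248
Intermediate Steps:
O = 12 (O = 3 - 1*(-9) = 3 + 9 = 12)
q(h) = 12
q(11)*(111 + A(-5)) = 12*(111 - 7) = 12*104 = 1248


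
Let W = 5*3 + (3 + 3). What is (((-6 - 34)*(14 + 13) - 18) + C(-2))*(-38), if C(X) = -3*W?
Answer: 44118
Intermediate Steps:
W = 21 (W = 15 + 6 = 21)
C(X) = -63 (C(X) = -3*21 = -63)
(((-6 - 34)*(14 + 13) - 18) + C(-2))*(-38) = (((-6 - 34)*(14 + 13) - 18) - 63)*(-38) = ((-40*27 - 18) - 63)*(-38) = ((-1080 - 18) - 63)*(-38) = (-1098 - 63)*(-38) = -1161*(-38) = 44118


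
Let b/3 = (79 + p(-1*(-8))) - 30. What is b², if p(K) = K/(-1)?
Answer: 15129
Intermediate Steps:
p(K) = -K (p(K) = K*(-1) = -K)
b = 123 (b = 3*((79 - (-1)*(-8)) - 30) = 3*((79 - 1*8) - 30) = 3*((79 - 8) - 30) = 3*(71 - 30) = 3*41 = 123)
b² = 123² = 15129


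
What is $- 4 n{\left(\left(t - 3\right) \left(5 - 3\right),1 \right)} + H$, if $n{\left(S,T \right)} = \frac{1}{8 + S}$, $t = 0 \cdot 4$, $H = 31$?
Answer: $29$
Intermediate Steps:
$t = 0$
$- 4 n{\left(\left(t - 3\right) \left(5 - 3\right),1 \right)} + H = - \frac{4}{8 + \left(0 - 3\right) \left(5 - 3\right)} + 31 = - \frac{4}{8 - 6} + 31 = - \frac{4}{2} + 31 = \left(-4\right) \frac{1}{2} + 31 = -2 + 31 = 29$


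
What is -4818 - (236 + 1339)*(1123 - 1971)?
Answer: 1330782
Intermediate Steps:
-4818 - (236 + 1339)*(1123 - 1971) = -4818 - 1575*(-848) = -4818 - 1*(-1335600) = -4818 + 1335600 = 1330782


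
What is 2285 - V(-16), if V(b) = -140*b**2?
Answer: 38125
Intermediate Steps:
2285 - V(-16) = 2285 - (-140)*(-16)**2 = 2285 - (-140)*256 = 2285 - 1*(-35840) = 2285 + 35840 = 38125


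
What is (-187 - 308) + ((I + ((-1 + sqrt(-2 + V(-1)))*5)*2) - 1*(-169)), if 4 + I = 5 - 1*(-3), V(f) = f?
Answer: -332 + 10*I*sqrt(3) ≈ -332.0 + 17.32*I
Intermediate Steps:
I = 4 (I = -4 + (5 - 1*(-3)) = -4 + (5 + 3) = -4 + 8 = 4)
(-187 - 308) + ((I + ((-1 + sqrt(-2 + V(-1)))*5)*2) - 1*(-169)) = (-187 - 308) + ((4 + ((-1 + sqrt(-2 - 1))*5)*2) - 1*(-169)) = -495 + ((4 + ((-1 + sqrt(-3))*5)*2) + 169) = -495 + ((4 + ((-1 + I*sqrt(3))*5)*2) + 169) = -495 + ((4 + (-5 + 5*I*sqrt(3))*2) + 169) = -495 + ((4 + (-10 + 10*I*sqrt(3))) + 169) = -495 + ((-6 + 10*I*sqrt(3)) + 169) = -495 + (163 + 10*I*sqrt(3)) = -332 + 10*I*sqrt(3)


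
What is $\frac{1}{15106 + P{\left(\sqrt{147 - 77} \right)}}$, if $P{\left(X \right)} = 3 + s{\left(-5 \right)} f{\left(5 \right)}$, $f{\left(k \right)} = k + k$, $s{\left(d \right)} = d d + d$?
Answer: $\frac{1}{15309} \approx 6.5321 \cdot 10^{-5}$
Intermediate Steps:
$s{\left(d \right)} = d + d^{2}$ ($s{\left(d \right)} = d^{2} + d = d + d^{2}$)
$f{\left(k \right)} = 2 k$
$P{\left(X \right)} = 203$ ($P{\left(X \right)} = 3 + - 5 \left(1 - 5\right) 2 \cdot 5 = 3 + \left(-5\right) \left(-4\right) 10 = 3 + 20 \cdot 10 = 3 + 200 = 203$)
$\frac{1}{15106 + P{\left(\sqrt{147 - 77} \right)}} = \frac{1}{15106 + 203} = \frac{1}{15309}$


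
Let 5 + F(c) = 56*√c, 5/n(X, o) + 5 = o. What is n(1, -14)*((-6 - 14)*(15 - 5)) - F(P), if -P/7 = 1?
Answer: 1095/19 - 56*I*√7 ≈ 57.632 - 148.16*I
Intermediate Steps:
n(X, o) = 5/(-5 + o)
P = -7 (P = -7*1 = -7)
F(c) = -5 + 56*√c
n(1, -14)*((-6 - 14)*(15 - 5)) - F(P) = (5/(-5 - 14))*((-6 - 14)*(15 - 5)) - (-5 + 56*√(-7)) = (5/(-19))*(-20*10) - (-5 + 56*(I*√7)) = (5*(-1/19))*(-200) - (-5 + 56*I*√7) = -5/19*(-200) + (5 - 56*I*√7) = 1000/19 + (5 - 56*I*√7) = 1095/19 - 56*I*√7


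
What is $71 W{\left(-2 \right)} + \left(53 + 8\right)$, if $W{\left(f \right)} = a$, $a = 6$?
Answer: $487$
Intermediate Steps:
$W{\left(f \right)} = 6$
$71 W{\left(-2 \right)} + \left(53 + 8\right) = 71 \cdot 6 + \left(53 + 8\right) = 426 + 61 = 487$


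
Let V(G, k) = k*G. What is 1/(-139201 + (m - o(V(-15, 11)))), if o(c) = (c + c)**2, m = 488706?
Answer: 1/240605 ≈ 4.1562e-6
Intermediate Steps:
V(G, k) = G*k
o(c) = 4*c**2 (o(c) = (2*c)**2 = 4*c**2)
1/(-139201 + (m - o(V(-15, 11)))) = 1/(-139201 + (488706 - 4*(-15*11)**2)) = 1/(-139201 + (488706 - 4*(-165)**2)) = 1/(-139201 + (488706 - 4*27225)) = 1/(-139201 + (488706 - 1*108900)) = 1/(-139201 + (488706 - 108900)) = 1/(-139201 + 379806) = 1/240605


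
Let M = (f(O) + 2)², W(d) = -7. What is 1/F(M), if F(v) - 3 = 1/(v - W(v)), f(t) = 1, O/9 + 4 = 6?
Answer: 16/49 ≈ 0.32653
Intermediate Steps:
O = 18 (O = -36 + 9*6 = -36 + 54 = 18)
M = 9 (M = (1 + 2)² = 3² = 9)
F(v) = 3 + 1/(7 + v) (F(v) = 3 + 1/(v - 1*(-7)) = 3 + 1/(v + 7) = 3 + 1/(7 + v))
1/F(M) = 1/((22 + 3*9)/(7 + 9)) = 1/((22 + 27)/16) = 1/((1/16)*49) = 1/(49/16) = 16/49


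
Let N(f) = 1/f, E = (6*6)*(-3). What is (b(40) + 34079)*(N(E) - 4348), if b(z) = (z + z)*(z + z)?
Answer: -6336110405/36 ≈ -1.7600e+8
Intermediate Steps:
E = -108 (E = 36*(-3) = -108)
b(z) = 4*z² (b(z) = (2*z)*(2*z) = 4*z²)
(b(40) + 34079)*(N(E) - 4348) = (4*40² + 34079)*(1/(-108) - 4348) = (4*1600 + 34079)*(-1/108 - 4348) = (6400 + 34079)*(-469585/108) = 40479*(-469585/108) = -6336110405/36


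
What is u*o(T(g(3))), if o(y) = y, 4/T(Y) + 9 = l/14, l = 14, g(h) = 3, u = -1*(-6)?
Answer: -3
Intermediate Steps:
u = 6
T(Y) = -½ (T(Y) = 4/(-9 + 14/14) = 4/(-9 + 14*(1/14)) = 4/(-9 + 1) = 4/(-8) = 4*(-⅛) = -½)
u*o(T(g(3))) = 6*(-½) = -3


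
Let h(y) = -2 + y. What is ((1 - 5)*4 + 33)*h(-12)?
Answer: -238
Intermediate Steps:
((1 - 5)*4 + 33)*h(-12) = ((1 - 5)*4 + 33)*(-2 - 12) = (-4*4 + 33)*(-14) = (-16 + 33)*(-14) = 17*(-14) = -238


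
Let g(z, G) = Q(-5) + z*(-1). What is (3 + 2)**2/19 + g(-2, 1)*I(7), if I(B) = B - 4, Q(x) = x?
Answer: -146/19 ≈ -7.6842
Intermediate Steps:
I(B) = -4 + B
g(z, G) = -5 - z (g(z, G) = -5 + z*(-1) = -5 - z)
(3 + 2)**2/19 + g(-2, 1)*I(7) = (3 + 2)**2/19 + (-5 - 1*(-2))*(-4 + 7) = 5**2*(1/19) + (-5 + 2)*3 = 25*(1/19) - 3*3 = 25/19 - 9 = -146/19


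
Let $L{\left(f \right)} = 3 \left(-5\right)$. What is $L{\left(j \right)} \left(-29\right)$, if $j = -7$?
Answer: $435$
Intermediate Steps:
$L{\left(f \right)} = -15$
$L{\left(j \right)} \left(-29\right) = \left(-15\right) \left(-29\right) = 435$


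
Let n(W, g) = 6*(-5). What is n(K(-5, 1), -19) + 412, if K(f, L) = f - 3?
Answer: 382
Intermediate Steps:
K(f, L) = -3 + f
n(W, g) = -30
n(K(-5, 1), -19) + 412 = -30 + 412 = 382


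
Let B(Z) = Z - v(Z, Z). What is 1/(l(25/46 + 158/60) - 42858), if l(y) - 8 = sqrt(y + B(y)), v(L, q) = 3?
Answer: -14783250/633462261343 - sqrt(399165)/633462261343 ≈ -2.3338e-5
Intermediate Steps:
B(Z) = -3 + Z (B(Z) = Z - 1*3 = Z - 3 = -3 + Z)
l(y) = 8 + sqrt(-3 + 2*y) (l(y) = 8 + sqrt(y + (-3 + y)) = 8 + sqrt(-3 + 2*y))
1/(l(25/46 + 158/60) - 42858) = 1/((8 + sqrt(-3 + 2*(25/46 + 158/60))) - 42858) = 1/((8 + sqrt(-3 + 2*(25*(1/46) + 158*(1/60)))) - 42858) = 1/((8 + sqrt(-3 + 2*(25/46 + 79/30))) - 42858) = 1/((8 + sqrt(-3 + 2*(1096/345))) - 42858) = 1/((8 + sqrt(-3 + 2192/345)) - 42858) = 1/((8 + sqrt(1157/345)) - 42858) = 1/((8 + sqrt(399165)/345) - 42858) = 1/(-42850 + sqrt(399165)/345)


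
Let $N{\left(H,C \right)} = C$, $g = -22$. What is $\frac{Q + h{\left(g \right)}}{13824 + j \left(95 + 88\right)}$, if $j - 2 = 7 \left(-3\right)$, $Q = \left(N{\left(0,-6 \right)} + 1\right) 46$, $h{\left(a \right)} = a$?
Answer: $- \frac{84}{3449} \approx -0.024355$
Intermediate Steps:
$Q = -230$ ($Q = \left(-6 + 1\right) 46 = \left(-5\right) 46 = -230$)
$j = -19$ ($j = 2 + 7 \left(-3\right) = 2 - 21 = -19$)
$\frac{Q + h{\left(g \right)}}{13824 + j \left(95 + 88\right)} = \frac{-230 - 22}{13824 - 19 \left(95 + 88\right)} = - \frac{252}{13824 - 3477} = - \frac{252}{10347} = \left(-252\right) \frac{1}{10347} = - \frac{84}{3449}$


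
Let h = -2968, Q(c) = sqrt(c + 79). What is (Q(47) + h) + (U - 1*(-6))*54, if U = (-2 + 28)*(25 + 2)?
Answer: 35264 + 3*sqrt(14) ≈ 35275.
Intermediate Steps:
U = 702 (U = 26*27 = 702)
Q(c) = sqrt(79 + c)
(Q(47) + h) + (U - 1*(-6))*54 = (sqrt(79 + 47) - 2968) + (702 - 1*(-6))*54 = (sqrt(126) - 2968) + (702 + 6)*54 = (3*sqrt(14) - 2968) + 708*54 = (-2968 + 3*sqrt(14)) + 38232 = 35264 + 3*sqrt(14)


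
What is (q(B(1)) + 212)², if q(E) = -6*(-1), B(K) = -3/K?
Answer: 47524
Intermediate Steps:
q(E) = 6
(q(B(1)) + 212)² = (6 + 212)² = 218² = 47524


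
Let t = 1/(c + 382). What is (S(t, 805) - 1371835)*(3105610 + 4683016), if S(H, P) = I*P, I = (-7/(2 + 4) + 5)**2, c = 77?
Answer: -190666401757295/18 ≈ -1.0593e+13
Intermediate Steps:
t = 1/459 (t = 1/(77 + 382) = 1/459 ≈ 0.0021787)
I = 529/36 (I = (-7/6 + 5)**2 = (23/6)**2 = 529/36 ≈ 14.694)
S(H, P) = 529*P/36
(S(t, 805) - 1371835)*(3105610 + 4683016) = ((529/36)*805 - 1371835)*(3105610 + 4683016) = (425845/36 - 1371835)*7788626 = -48960215/36*7788626 = -190666401757295/18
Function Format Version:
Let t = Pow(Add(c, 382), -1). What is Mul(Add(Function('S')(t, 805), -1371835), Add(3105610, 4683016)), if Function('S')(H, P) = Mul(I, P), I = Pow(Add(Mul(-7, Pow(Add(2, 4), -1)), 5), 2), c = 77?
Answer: Rational(-190666401757295, 18) ≈ -1.0593e+13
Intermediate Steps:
t = Rational(1, 459) (t = Pow(Add(77, 382), -1) = Pow(459, -1) = Rational(1, 459) ≈ 0.0021787)
I = Rational(529, 36) (I = Pow(Add(Mul(-7, Pow(6, -1)), 5), 2) = Pow(Add(Mul(-7, Rational(1, 6)), 5), 2) = Pow(Add(Rational(-7, 6), 5), 2) = Pow(Rational(23, 6), 2) = Rational(529, 36) ≈ 14.694)
Function('S')(H, P) = Mul(Rational(529, 36), P)
Mul(Add(Function('S')(t, 805), -1371835), Add(3105610, 4683016)) = Mul(Add(Mul(Rational(529, 36), 805), -1371835), Add(3105610, 4683016)) = Mul(Add(Rational(425845, 36), -1371835), 7788626) = Mul(Rational(-48960215, 36), 7788626) = Rational(-190666401757295, 18)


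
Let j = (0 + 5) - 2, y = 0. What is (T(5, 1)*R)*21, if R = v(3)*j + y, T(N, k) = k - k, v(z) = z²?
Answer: 0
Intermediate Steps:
j = 3 (j = 5 - 2 = 3)
T(N, k) = 0
R = 27 (R = 3²*3 + 0 = 9*3 + 0 = 27 + 0 = 27)
(T(5, 1)*R)*21 = (0*27)*21 = 0*21 = 0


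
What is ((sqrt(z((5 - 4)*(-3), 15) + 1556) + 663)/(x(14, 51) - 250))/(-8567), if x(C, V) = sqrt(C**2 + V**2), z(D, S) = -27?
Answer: 4250/13114759 + sqrt(4276613)/511475601 + 17*sqrt(2797)/13114759 + 250*sqrt(1529)/511475601 ≈ 0.00041577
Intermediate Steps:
((sqrt(z((5 - 4)*(-3), 15) + 1556) + 663)/(x(14, 51) - 250))/(-8567) = ((sqrt(-27 + 1556) + 663)/(sqrt(14**2 + 51**2) - 250))/(-8567) = ((sqrt(1529) + 663)/(sqrt(196 + 2601) - 250))*(-1/8567) = ((663 + sqrt(1529))/(sqrt(2797) - 250))*(-1/8567) = ((663 + sqrt(1529))/(-250 + sqrt(2797)))*(-1/8567) = -(663 + sqrt(1529))/(8567*(-250 + sqrt(2797)))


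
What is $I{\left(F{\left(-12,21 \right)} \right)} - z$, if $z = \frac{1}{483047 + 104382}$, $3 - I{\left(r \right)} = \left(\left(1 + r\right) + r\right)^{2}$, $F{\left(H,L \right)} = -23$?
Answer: $- \frac{1187781439}{587429} \approx -2022.0$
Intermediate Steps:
$I{\left(r \right)} = 3 - \left(1 + 2 r\right)^{2}$ ($I{\left(r \right)} = 3 - \left(\left(1 + r\right) + r\right)^{2} = 3 - \left(1 + 2 r\right)^{2}$)
$z = \frac{1}{587429} \approx 1.7023 \cdot 10^{-6}$
$I{\left(F{\left(-12,21 \right)} \right)} - z = \left(3 - \left(1 + 2 \left(-23\right)\right)^{2}\right) - \frac{1}{587429} = \left(3 - \left(1 - 46\right)^{2}\right) - \frac{1}{587429} = \left(3 - \left(-45\right)^{2}\right) - \frac{1}{587429} = \left(3 - 2025\right) - \frac{1}{587429} = -2022 - \frac{1}{587429} = - \frac{1187781439}{587429}$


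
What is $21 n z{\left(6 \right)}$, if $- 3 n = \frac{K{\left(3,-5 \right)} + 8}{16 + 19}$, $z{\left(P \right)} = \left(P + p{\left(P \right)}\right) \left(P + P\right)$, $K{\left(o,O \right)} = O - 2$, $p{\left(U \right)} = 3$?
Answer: $- \frac{108}{5} \approx -21.6$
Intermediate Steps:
$K{\left(o,O \right)} = -2 + O$
$z{\left(P \right)} = 2 P \left(3 + P\right)$ ($z{\left(P \right)} = \left(P + 3\right) \left(P + P\right) = \left(3 + P\right) 2 P = 2 P \left(3 + P\right)$)
$n = - \frac{1}{105}$ ($n = - \frac{\left(\left(-2 - 5\right) + 8\right) \frac{1}{16 + 19}}{3} = - \frac{\left(-7 + 8\right) \frac{1}{35}}{3} = - \frac{1 \cdot \frac{1}{35}}{3} = \left(- \frac{1}{3}\right) \frac{1}{35} = - \frac{1}{105} \approx -0.0095238$)
$21 n z{\left(6 \right)} = 21 \left(- \frac{1}{105}\right) 2 \cdot 6 \left(3 + 6\right) = - \frac{2 \cdot 6 \cdot 9}{5} = \left(- \frac{1}{5}\right) 108 = - \frac{108}{5}$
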